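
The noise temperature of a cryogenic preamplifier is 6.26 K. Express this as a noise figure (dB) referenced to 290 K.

F = 1 + T_e/T₀ = 1 + 6.26/290 = 1.02159
NF = 10 log₁₀(1.02159) = 0.093 dB

0.093 dB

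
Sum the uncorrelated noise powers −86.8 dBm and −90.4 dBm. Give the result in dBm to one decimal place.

Convert to linear, add, convert back:
P₁ = 2.09×10⁻¹² W, P₂ = 9.12×10⁻¹³ W
P_tot = 3.00×10⁻¹² W → 10 log₁₀(P_tot / 10⁻³) = −85.2 dBm

−85.2 dBm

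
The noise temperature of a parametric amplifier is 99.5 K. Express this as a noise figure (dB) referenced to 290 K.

1.28 dB

F = 1 + T_e/T₀ = 1 + 99.5/290 = 1.3431
NF = 10 log₁₀(1.3431) = 1.28 dB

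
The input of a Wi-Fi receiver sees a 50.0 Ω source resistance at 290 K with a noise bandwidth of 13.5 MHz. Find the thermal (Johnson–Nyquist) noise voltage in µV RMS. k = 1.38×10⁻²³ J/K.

V_n = √(4kTRB)
4kTRB = 4 × 1.38×10⁻²³ × 290 × 5.00×10¹ × 1.35×10⁷ = 1.08×10⁻¹¹ V²
V_n = √(1.08×10⁻¹¹) = 3.29×10⁻⁶ V = 3.29 µV

3.29 µV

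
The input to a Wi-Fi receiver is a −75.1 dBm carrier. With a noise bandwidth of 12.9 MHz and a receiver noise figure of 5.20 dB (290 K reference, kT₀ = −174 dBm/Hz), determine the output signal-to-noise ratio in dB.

Noise floor: N = −174 + 10 log₁₀(B) + NF
10 log₁₀(1.29×10⁷) = 71.11 dB
N = −174 + 71.11 + 5.20 = −97.69 dBm
SNR = P_sig − N = −75.1 − (−97.69) = 22.59 dB → 22.6 dB

22.6 dB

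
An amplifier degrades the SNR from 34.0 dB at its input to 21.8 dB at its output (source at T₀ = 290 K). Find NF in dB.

NF (dB) = SNR_in(dB) − SNR_out(dB) when the source is at T₀
NF = 34.0 − 21.8 = 12.2 dB

12.2 dB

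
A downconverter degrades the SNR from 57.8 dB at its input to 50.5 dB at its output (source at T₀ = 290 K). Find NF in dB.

NF (dB) = SNR_in(dB) − SNR_out(dB) when the source is at T₀
NF = 57.8 − 50.5 = 7.3 dB

7.3 dB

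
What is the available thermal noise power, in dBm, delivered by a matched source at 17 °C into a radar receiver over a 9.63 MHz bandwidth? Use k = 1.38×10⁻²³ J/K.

−104.1 dBm

T = 17 °C + 273.15 = 290.15 K
P_n = kTB = 1.38×10⁻²³ × 290.15 × 9.63×10⁶ = 3.86×10⁻¹⁴ W
In dBm: 10 log₁₀(3.86×10⁻¹⁴ / 10⁻³) = −104.1 dBm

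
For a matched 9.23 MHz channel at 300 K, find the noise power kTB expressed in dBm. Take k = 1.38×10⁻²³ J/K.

−104.2 dBm

P_n = kTB = 1.38×10⁻²³ × 300 × 9.23×10⁶ = 3.82×10⁻¹⁴ W
In dBm: 10 log₁₀(3.82×10⁻¹⁴ / 10⁻³) = −104.2 dBm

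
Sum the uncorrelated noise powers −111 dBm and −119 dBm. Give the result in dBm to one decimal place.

Convert to linear, add, convert back:
P₁ = 7.94×10⁻¹⁵ W, P₂ = 1.26×10⁻¹⁵ W
P_tot = 9.20×10⁻¹⁵ W → 10 log₁₀(P_tot / 10⁻³) = −110.4 dBm

−110.4 dBm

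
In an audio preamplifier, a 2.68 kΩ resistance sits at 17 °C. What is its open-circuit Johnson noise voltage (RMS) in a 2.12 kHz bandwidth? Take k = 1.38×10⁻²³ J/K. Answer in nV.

302 nV

T = 17 °C + 273.15 = 290.15 K
V_n = √(4kTRB)
4kTRB = 4 × 1.38×10⁻²³ × 290.15 × 2.68×10³ × 2.12×10³ = 9.10×10⁻¹⁴ V²
V_n = √(9.10×10⁻¹⁴) = 3.02×10⁻⁷ V = 302 nV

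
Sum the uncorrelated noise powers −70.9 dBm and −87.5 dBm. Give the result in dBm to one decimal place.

−70.8 dBm

Convert to linear, add, convert back:
P₁ = 8.13×10⁻¹¹ W, P₂ = 1.78×10⁻¹² W
P_tot = 8.31×10⁻¹¹ W → 10 log₁₀(P_tot / 10⁻³) = −70.8 dBm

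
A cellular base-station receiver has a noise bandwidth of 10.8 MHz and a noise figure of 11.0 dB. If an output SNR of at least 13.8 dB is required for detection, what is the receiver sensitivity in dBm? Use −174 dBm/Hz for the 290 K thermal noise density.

Sensitivity = −174 + 10 log₁₀(B) + NF + SNR_min
= −174 + 70.33 + 11.0 + 13.8
= −78.87 dBm → −78.9 dBm

−78.9 dBm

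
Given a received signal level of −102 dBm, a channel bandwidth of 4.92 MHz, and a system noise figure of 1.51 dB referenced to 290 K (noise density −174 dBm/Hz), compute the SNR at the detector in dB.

3.6 dB

Noise floor: N = −174 + 10 log₁₀(B) + NF
10 log₁₀(4.92×10⁶) = 66.92 dB
N = −174 + 66.92 + 1.51 = −105.57 dBm
SNR = P_sig − N = −102 − (−105.57) = 3.57 dB → 3.6 dB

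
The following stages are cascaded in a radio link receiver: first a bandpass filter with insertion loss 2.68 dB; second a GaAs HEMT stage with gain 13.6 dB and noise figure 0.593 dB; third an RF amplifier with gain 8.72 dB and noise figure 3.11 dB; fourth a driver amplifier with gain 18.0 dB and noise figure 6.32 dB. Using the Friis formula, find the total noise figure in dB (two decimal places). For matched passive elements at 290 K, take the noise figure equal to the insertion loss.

3.51 dB

Convert to linear (a loss of L dB is a gain of −L dB): F_i = 10^(NF_i/10), G_i = 10^(G_i,dB/10)
  Stage 1: F_1 = 10^(2.68/10) = 1.854, G_1 = 10^(−2.68/10) = 0.5395
  Stage 2: F_2 = 10^(0.593/10) = 1.146, G_2 = 10^(13.6/10) = 22.91
  Stage 3: F_3 = 10^(3.11/10) = 2.046, G_3 = 10^(8.72/10) = 7.447
  Stage 4: F_4 = 10^(6.32/10) = 4.285, G_4 = 10^(18.0/10) = 63.10
Friis cascade:
  F = 1.854 + (1.146 − 1)/0.5395 + (2.046 − 1)/12.36 + (4.285 − 1)/92.04 = 2.245
NF = 10 log₁₀(2.245) = 3.51 dB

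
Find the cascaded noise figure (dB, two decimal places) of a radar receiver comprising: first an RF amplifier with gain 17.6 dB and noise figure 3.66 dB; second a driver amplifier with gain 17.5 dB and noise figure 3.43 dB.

3.70 dB

Convert to linear (a loss of L dB is a gain of −L dB): F_i = 10^(NF_i/10), G_i = 10^(G_i,dB/10)
  Stage 1: F_1 = 10^(3.66/10) = 2.323, G_1 = 10^(17.6/10) = 57.54
  Stage 2: F_2 = 10^(3.43/10) = 2.203, G_2 = 10^(17.5/10) = 56.23
Friis cascade:
  F = 2.323 + (2.203 − 1)/57.54 = 2.344
NF = 10 log₁₀(2.344) = 3.70 dB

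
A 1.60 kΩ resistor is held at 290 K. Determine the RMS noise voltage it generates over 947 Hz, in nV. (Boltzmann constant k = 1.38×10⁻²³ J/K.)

156 nV

V_n = √(4kTRB)
4kTRB = 4 × 1.38×10⁻²³ × 290 × 1.60×10³ × 9.47×10² = 2.43×10⁻¹⁴ V²
V_n = √(2.43×10⁻¹⁴) = 1.56×10⁻⁷ V = 156 nV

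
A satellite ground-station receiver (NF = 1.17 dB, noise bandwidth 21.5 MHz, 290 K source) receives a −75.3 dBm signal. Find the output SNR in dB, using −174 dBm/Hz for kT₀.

Noise floor: N = −174 + 10 log₁₀(B) + NF
10 log₁₀(2.15×10⁷) = 73.32 dB
N = −174 + 73.32 + 1.17 = −99.51 dBm
SNR = P_sig − N = −75.3 − (−99.51) = 24.21 dB → 24.2 dB

24.2 dB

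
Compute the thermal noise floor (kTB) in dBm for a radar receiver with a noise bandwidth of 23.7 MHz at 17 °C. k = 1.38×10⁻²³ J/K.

−100.2 dBm

T = 17 °C + 273.15 = 290.15 K
P_n = kTB = 1.38×10⁻²³ × 290.15 × 2.37×10⁷ = 9.49×10⁻¹⁴ W
In dBm: 10 log₁₀(9.49×10⁻¹⁴ / 10⁻³) = −100.2 dBm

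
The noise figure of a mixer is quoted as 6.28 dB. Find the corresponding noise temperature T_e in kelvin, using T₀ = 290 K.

F = 10^(6.28/10) = 4.2462
T_e = (F − 1)·T₀ = (4.2462 − 1) × 290 = 941 K

941 K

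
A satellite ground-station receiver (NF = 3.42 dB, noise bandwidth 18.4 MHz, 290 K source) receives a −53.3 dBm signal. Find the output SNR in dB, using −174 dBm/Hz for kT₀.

Noise floor: N = −174 + 10 log₁₀(B) + NF
10 log₁₀(1.84×10⁷) = 72.65 dB
N = −174 + 72.65 + 3.42 = −97.93 dBm
SNR = P_sig − N = −53.3 − (−97.93) = 44.63 dB → 44.6 dB

44.6 dB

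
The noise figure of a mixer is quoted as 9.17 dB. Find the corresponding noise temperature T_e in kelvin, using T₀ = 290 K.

2106 K

F = 10^(9.17/10) = 8.26038
T_e = (F − 1)·T₀ = (8.26038 − 1) × 290 = 2106 K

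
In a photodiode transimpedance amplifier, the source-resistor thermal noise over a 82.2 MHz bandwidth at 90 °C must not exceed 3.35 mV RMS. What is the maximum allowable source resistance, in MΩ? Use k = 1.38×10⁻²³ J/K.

T = 90 °C + 273.15 = 363.15 K
Johnson–Nyquist: V_n = √(4kTRB) ⇒ R = V_n² / (4kTB)
4kTB = 4 × 1.38×10⁻²³ × 363.15 × 8.22×10⁷ = 1.65×10⁻¹²
R = (3.35×10⁻³)² / 1.65×10⁻¹² = 6.81×10⁶ Ω = 6.81 MΩ

6.81 MΩ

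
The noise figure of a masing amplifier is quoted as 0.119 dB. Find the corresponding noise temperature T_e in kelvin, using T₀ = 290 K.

8.06 K

F = 10^(0.119/10) = 1.02778
T_e = (F − 1)·T₀ = (1.02778 − 1) × 290 = 8.06 K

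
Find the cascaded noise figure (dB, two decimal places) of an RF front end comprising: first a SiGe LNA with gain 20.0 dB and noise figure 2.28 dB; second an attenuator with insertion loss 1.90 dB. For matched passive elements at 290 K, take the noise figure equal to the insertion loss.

Convert to linear (a loss of L dB is a gain of −L dB): F_i = 10^(NF_i/10), G_i = 10^(G_i,dB/10)
  Stage 1: F_1 = 10^(2.28/10) = 1.690, G_1 = 10^(20.0/10) = 100.0
  Stage 2: F_2 = 10^(1.90/10) = 1.549, G_2 = 10^(−1.90/10) = 0.6457
Friis cascade:
  F = 1.690 + (1.549 − 1)/100.0 = 1.696
NF = 10 log₁₀(1.696) = 2.29 dB

2.29 dB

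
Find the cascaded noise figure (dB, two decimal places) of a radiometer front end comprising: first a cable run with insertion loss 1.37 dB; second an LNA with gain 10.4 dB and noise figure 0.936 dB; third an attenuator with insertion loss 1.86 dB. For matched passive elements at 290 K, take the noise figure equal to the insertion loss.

Convert to linear (a loss of L dB is a gain of −L dB): F_i = 10^(NF_i/10), G_i = 10^(G_i,dB/10)
  Stage 1: F_1 = 10^(1.37/10) = 1.371, G_1 = 10^(−1.37/10) = 0.7295
  Stage 2: F_2 = 10^(0.936/10) = 1.241, G_2 = 10^(10.4/10) = 10.96
  Stage 3: F_3 = 10^(1.86/10) = 1.535, G_3 = 10^(−1.86/10) = 0.6516
Friis cascade:
  F = 1.371 + (1.241 − 1)/0.7295 + (1.535 − 1)/7.998 = 1.767
NF = 10 log₁₀(1.767) = 2.47 dB

2.47 dB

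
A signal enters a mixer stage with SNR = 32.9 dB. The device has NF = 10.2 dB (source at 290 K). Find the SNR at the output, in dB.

By definition F = SNR_in/SNR_out, so in dB: SNR_out = SNR_in − NF
SNR_out = 32.9 − 10.2 = 22.7 dB

22.7 dB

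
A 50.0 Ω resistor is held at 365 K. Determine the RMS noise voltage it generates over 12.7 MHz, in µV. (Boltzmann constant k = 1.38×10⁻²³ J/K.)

V_n = √(4kTRB)
4kTRB = 4 × 1.38×10⁻²³ × 365 × 5.00×10¹ × 1.27×10⁷ = 1.28×10⁻¹¹ V²
V_n = √(1.28×10⁻¹¹) = 3.58×10⁻⁶ V = 3.58 µV

3.58 µV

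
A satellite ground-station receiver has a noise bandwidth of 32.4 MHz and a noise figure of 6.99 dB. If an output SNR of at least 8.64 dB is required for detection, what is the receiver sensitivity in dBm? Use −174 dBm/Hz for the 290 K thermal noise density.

−83.3 dBm

Sensitivity = −174 + 10 log₁₀(B) + NF + SNR_min
= −174 + 75.11 + 6.99 + 8.64
= −83.26 dBm → −83.3 dBm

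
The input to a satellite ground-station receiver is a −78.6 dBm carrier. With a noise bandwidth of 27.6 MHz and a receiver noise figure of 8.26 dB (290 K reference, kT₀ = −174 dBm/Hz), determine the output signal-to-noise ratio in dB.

Noise floor: N = −174 + 10 log₁₀(B) + NF
10 log₁₀(2.76×10⁷) = 74.41 dB
N = −174 + 74.41 + 8.26 = −91.33 dBm
SNR = P_sig − N = −78.6 − (−91.33) = 12.73 dB → 12.7 dB

12.7 dB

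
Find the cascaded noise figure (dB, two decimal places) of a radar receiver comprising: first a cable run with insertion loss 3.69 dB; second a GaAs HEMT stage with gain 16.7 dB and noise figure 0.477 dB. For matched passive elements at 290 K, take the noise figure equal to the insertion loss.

4.17 dB

Convert to linear (a loss of L dB is a gain of −L dB): F_i = 10^(NF_i/10), G_i = 10^(G_i,dB/10)
  Stage 1: F_1 = 10^(3.69/10) = 2.339, G_1 = 10^(−3.69/10) = 0.4276
  Stage 2: F_2 = 10^(0.477/10) = 1.116, G_2 = 10^(16.7/10) = 46.77
Friis cascade:
  F = 2.339 + (1.116 − 1)/0.4276 = 2.610
NF = 10 log₁₀(2.610) = 4.17 dB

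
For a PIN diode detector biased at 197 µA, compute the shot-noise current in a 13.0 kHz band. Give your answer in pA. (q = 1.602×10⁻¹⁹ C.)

906 pA

I_n = √(2qI·B)
2qI·B = 2 × 1.602×10⁻¹⁹ × 1.97×10⁻⁴ × 1.30×10⁴ = 8.21×10⁻¹⁹ A²
I_n = √(8.21×10⁻¹⁹) = 9.06×10⁻¹⁰ A = 906 pA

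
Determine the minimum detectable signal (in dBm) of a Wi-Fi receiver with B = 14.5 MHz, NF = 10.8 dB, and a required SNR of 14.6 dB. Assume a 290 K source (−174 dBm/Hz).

Sensitivity = −174 + 10 log₁₀(B) + NF + SNR_min
= −174 + 71.61 + 10.8 + 14.6
= −76.99 dBm → −77.0 dBm

−77.0 dBm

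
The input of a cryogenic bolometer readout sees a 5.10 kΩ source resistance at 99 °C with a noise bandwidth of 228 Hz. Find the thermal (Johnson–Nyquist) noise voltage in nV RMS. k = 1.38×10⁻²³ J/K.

T = 99 °C + 273.15 = 372.15 K
V_n = √(4kTRB)
4kTRB = 4 × 1.38×10⁻²³ × 372.15 × 5.10×10³ × 2.28×10² = 2.39×10⁻¹⁴ V²
V_n = √(2.39×10⁻¹⁴) = 1.55×10⁻⁷ V = 155 nV

155 nV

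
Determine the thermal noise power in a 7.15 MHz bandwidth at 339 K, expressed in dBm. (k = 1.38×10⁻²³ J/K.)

P_n = kTB = 1.38×10⁻²³ × 339 × 7.15×10⁶ = 3.34×10⁻¹⁴ W
In dBm: 10 log₁₀(3.34×10⁻¹⁴ / 10⁻³) = −104.8 dBm

−104.8 dBm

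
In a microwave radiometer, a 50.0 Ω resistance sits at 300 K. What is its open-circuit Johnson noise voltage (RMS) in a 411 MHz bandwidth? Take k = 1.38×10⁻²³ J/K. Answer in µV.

V_n = √(4kTRB)
4kTRB = 4 × 1.38×10⁻²³ × 300 × 5.00×10¹ × 4.11×10⁸ = 3.40×10⁻¹⁰ V²
V_n = √(3.40×10⁻¹⁰) = 1.84×10⁻⁵ V = 18.4 µV

18.4 µV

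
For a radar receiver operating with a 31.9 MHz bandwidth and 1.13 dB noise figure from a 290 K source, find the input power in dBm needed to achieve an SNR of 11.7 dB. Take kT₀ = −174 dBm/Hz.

−86.1 dBm

Sensitivity = −174 + 10 log₁₀(B) + NF + SNR_min
= −174 + 75.04 + 1.13 + 11.7
= −86.13 dBm → −86.1 dBm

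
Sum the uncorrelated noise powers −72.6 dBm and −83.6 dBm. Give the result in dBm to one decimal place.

−72.3 dBm

Convert to linear, add, convert back:
P₁ = 5.50×10⁻¹¹ W, P₂ = 4.37×10⁻¹² W
P_tot = 5.93×10⁻¹¹ W → 10 log₁₀(P_tot / 10⁻³) = −72.3 dBm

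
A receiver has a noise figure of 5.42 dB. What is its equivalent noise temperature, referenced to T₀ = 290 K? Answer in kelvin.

720 K

F = 10^(5.42/10) = 3.48337
T_e = (F − 1)·T₀ = (3.48337 − 1) × 290 = 720 K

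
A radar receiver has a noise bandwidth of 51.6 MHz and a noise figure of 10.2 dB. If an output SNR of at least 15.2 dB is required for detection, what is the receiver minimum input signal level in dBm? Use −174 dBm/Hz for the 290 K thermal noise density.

Sensitivity = −174 + 10 log₁₀(B) + NF + SNR_min
= −174 + 77.13 + 10.2 + 15.2
= −71.47 dBm → −71.5 dBm

−71.5 dBm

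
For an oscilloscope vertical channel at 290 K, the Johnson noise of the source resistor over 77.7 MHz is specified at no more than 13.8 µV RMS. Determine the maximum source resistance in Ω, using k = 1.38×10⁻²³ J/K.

Johnson–Nyquist: V_n = √(4kTRB) ⇒ R = V_n² / (4kTB)
4kTB = 4 × 1.38×10⁻²³ × 290 × 7.77×10⁷ = 1.24×10⁻¹²
R = (1.38×10⁻⁵)² / 1.24×10⁻¹² = 1.53×10² Ω = 153 Ω

153 Ω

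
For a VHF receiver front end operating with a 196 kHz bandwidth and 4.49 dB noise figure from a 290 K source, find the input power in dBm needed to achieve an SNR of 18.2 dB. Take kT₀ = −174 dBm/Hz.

−98.4 dBm

Sensitivity = −174 + 10 log₁₀(B) + NF + SNR_min
= −174 + 52.92 + 4.49 + 18.2
= −98.39 dBm → −98.4 dBm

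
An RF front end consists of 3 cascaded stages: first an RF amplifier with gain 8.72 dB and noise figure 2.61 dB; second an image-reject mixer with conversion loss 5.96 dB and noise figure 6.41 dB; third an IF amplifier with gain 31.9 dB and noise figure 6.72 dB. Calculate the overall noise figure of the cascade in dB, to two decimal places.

6.27 dB

Convert to linear (a loss of L dB is a gain of −L dB): F_i = 10^(NF_i/10), G_i = 10^(G_i,dB/10)
  Stage 1: F_1 = 10^(2.61/10) = 1.824, G_1 = 10^(8.72/10) = 7.447
  Stage 2: F_2 = 10^(6.41/10) = 4.375, G_2 = 10^(−5.96/10) = 0.2535
  Stage 3: F_3 = 10^(6.72/10) = 4.699, G_3 = 10^(31.9/10) = 1549
Friis cascade:
  F = 1.824 + (4.375 − 1)/7.447 + (4.699 − 1)/1.888 = 4.236
NF = 10 log₁₀(4.236) = 6.27 dB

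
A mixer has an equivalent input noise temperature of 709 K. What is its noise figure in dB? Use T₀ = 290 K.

F = 1 + T_e/T₀ = 1 + 709/290 = 3.44483
NF = 10 log₁₀(3.44483) = 5.37 dB

5.37 dB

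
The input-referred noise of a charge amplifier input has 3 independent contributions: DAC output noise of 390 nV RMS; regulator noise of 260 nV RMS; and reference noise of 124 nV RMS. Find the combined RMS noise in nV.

485 nV

Uncorrelated sources add in power (mean-square): V_tot = √(ΣV_i²)
V_tot = √[(3.90×10⁻⁷)² + (2.60×10⁻⁷)² + (1.24×10⁻⁷)²] = 4.85×10⁻⁷ V = 485 nV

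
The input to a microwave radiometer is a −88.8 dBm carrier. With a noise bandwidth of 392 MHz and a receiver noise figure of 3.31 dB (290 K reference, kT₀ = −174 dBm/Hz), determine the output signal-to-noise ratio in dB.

−4.0 dB

Noise floor: N = −174 + 10 log₁₀(B) + NF
10 log₁₀(3.92×10⁸) = 85.93 dB
N = −174 + 85.93 + 3.31 = −84.76 dBm
SNR = P_sig − N = −88.8 − (−84.76) = −4.04 dB → −4.0 dB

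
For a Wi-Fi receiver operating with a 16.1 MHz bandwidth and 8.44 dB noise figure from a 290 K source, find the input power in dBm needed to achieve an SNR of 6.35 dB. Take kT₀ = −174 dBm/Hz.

−87.1 dBm

Sensitivity = −174 + 10 log₁₀(B) + NF + SNR_min
= −174 + 72.07 + 8.44 + 6.35
= −87.14 dBm → −87.1 dBm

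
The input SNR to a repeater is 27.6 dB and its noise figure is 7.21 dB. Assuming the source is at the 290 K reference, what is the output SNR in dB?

By definition F = SNR_in/SNR_out, so in dB: SNR_out = SNR_in − NF
SNR_out = 27.6 − 7.21 = 20.39 dB

20.39 dB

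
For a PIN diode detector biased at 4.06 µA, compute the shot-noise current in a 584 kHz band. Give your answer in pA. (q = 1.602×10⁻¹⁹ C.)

I_n = √(2qI·B)
2qI·B = 2 × 1.602×10⁻¹⁹ × 4.06×10⁻⁶ × 5.84×10⁵ = 7.60×10⁻¹⁹ A²
I_n = √(7.60×10⁻¹⁹) = 8.72×10⁻¹⁰ A = 872 pA

872 pA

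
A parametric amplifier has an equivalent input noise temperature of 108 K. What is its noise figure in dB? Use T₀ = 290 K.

1.37 dB

F = 1 + T_e/T₀ = 1 + 108/290 = 1.37241
NF = 10 log₁₀(1.37241) = 1.37 dB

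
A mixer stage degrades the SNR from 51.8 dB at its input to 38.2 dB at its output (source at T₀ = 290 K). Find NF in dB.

NF (dB) = SNR_in(dB) − SNR_out(dB) when the source is at T₀
NF = 51.8 − 38.2 = 13.6 dB

13.6 dB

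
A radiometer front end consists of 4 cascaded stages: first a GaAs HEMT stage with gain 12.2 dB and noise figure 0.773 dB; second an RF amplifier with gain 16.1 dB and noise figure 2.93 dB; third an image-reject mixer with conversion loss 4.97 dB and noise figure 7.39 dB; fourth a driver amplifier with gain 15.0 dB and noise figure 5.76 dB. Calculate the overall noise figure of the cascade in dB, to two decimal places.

1.05 dB

Convert to linear (a loss of L dB is a gain of −L dB): F_i = 10^(NF_i/10), G_i = 10^(G_i,dB/10)
  Stage 1: F_1 = 10^(0.773/10) = 1.195, G_1 = 10^(12.2/10) = 16.60
  Stage 2: F_2 = 10^(2.93/10) = 1.963, G_2 = 10^(16.1/10) = 40.74
  Stage 3: F_3 = 10^(7.39/10) = 5.483, G_3 = 10^(−4.97/10) = 0.3184
  Stage 4: F_4 = 10^(5.76/10) = 3.767, G_4 = 10^(15.0/10) = 31.62
Friis cascade:
  F = 1.195 + (1.963 − 1)/16.60 + (5.483 − 1)/676.1 + (3.767 − 1)/215.3 = 1.272
NF = 10 log₁₀(1.272) = 1.05 dB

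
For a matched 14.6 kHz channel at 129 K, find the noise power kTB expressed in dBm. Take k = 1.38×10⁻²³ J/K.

P_n = kTB = 1.38×10⁻²³ × 129 × 1.46×10⁴ = 2.60×10⁻¹⁷ W
In dBm: 10 log₁₀(2.60×10⁻¹⁷ / 10⁻³) = −135.9 dBm

−135.9 dBm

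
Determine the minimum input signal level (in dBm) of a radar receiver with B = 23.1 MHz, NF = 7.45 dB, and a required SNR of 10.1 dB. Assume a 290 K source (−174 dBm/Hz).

−82.8 dBm

Sensitivity = −174 + 10 log₁₀(B) + NF + SNR_min
= −174 + 73.64 + 7.45 + 10.1
= −82.81 dBm → −82.8 dBm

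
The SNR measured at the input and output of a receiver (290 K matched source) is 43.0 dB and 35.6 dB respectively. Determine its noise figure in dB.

NF (dB) = SNR_in(dB) − SNR_out(dB) when the source is at T₀
NF = 43.0 − 35.6 = 7.4 dB

7.4 dB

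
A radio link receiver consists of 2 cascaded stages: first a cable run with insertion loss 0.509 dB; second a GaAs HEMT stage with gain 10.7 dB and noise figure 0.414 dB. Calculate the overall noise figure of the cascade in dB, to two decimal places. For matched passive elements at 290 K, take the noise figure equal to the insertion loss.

0.92 dB

Convert to linear (a loss of L dB is a gain of −L dB): F_i = 10^(NF_i/10), G_i = 10^(G_i,dB/10)
  Stage 1: F_1 = 10^(0.509/10) = 1.124, G_1 = 10^(−0.509/10) = 0.8894
  Stage 2: F_2 = 10^(0.414/10) = 1.100, G_2 = 10^(10.7/10) = 11.75
Friis cascade:
  F = 1.124 + (1.100 − 1)/0.8894 = 1.237
NF = 10 log₁₀(1.237) = 0.92 dB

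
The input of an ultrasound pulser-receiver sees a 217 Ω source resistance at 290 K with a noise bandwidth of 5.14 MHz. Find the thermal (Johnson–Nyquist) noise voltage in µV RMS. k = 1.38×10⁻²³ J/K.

V_n = √(4kTRB)
4kTRB = 4 × 1.38×10⁻²³ × 290 × 2.17×10² × 5.14×10⁶ = 1.79×10⁻¹¹ V²
V_n = √(1.79×10⁻¹¹) = 4.23×10⁻⁶ V = 4.23 µV

4.23 µV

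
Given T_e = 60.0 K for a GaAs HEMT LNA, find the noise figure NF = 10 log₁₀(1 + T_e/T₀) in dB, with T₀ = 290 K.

F = 1 + T_e/T₀ = 1 + 60.0/290 = 1.2069
NF = 10 log₁₀(1.2069) = 0.817 dB

0.817 dB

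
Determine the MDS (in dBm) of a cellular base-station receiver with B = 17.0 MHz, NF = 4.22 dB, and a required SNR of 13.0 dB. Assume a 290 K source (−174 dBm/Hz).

Sensitivity = −174 + 10 log₁₀(B) + NF + SNR_min
= −174 + 72.3 + 4.22 + 13.0
= −84.48 dBm → −84.5 dBm

−84.5 dBm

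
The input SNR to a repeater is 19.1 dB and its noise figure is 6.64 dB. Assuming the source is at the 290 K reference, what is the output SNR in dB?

12.46 dB

By definition F = SNR_in/SNR_out, so in dB: SNR_out = SNR_in − NF
SNR_out = 19.1 − 6.64 = 12.46 dB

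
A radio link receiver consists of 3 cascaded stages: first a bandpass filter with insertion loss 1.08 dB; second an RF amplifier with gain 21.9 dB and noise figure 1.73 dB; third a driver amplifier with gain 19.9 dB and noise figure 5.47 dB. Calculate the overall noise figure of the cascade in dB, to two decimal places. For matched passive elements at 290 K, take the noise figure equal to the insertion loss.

Convert to linear (a loss of L dB is a gain of −L dB): F_i = 10^(NF_i/10), G_i = 10^(G_i,dB/10)
  Stage 1: F_1 = 10^(1.08/10) = 1.282, G_1 = 10^(−1.08/10) = 0.7798
  Stage 2: F_2 = 10^(1.73/10) = 1.489, G_2 = 10^(21.9/10) = 154.9
  Stage 3: F_3 = 10^(5.47/10) = 3.524, G_3 = 10^(19.9/10) = 97.72
Friis cascade:
  F = 1.282 + (1.489 − 1)/0.7798 + (3.524 − 1)/120.8 = 1.931
NF = 10 log₁₀(1.931) = 2.86 dB

2.86 dB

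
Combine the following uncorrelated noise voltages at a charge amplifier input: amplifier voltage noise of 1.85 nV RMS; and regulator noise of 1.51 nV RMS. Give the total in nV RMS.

Uncorrelated sources add in power (mean-square): V_tot = √(ΣV_i²)
V_tot = √[(1.85×10⁻⁹)² + (1.51×10⁻⁹)²] = 2.39×10⁻⁹ V = 2.39 nV

2.39 nV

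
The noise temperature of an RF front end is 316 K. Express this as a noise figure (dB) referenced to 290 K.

F = 1 + T_e/T₀ = 1 + 316/290 = 2.08966
NF = 10 log₁₀(2.08966) = 3.20 dB

3.20 dB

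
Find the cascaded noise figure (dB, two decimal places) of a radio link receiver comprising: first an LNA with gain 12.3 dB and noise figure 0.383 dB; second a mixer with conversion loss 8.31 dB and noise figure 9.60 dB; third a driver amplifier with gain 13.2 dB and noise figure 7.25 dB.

5.17 dB

Convert to linear (a loss of L dB is a gain of −L dB): F_i = 10^(NF_i/10), G_i = 10^(G_i,dB/10)
  Stage 1: F_1 = 10^(0.383/10) = 1.092, G_1 = 10^(12.3/10) = 16.98
  Stage 2: F_2 = 10^(9.60/10) = 9.120, G_2 = 10^(−8.31/10) = 0.1476
  Stage 3: F_3 = 10^(7.25/10) = 5.309, G_3 = 10^(13.2/10) = 20.89
Friis cascade:
  F = 1.092 + (9.120 − 1)/16.98 + (5.309 − 1)/2.506 = 3.290
NF = 10 log₁₀(3.290) = 5.17 dB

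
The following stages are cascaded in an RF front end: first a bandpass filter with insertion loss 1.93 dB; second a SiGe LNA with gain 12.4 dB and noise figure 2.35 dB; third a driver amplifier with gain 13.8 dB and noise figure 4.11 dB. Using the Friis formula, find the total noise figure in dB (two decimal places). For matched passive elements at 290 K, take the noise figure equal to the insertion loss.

Convert to linear (a loss of L dB is a gain of −L dB): F_i = 10^(NF_i/10), G_i = 10^(G_i,dB/10)
  Stage 1: F_1 = 10^(1.93/10) = 1.560, G_1 = 10^(−1.93/10) = 0.6412
  Stage 2: F_2 = 10^(2.35/10) = 1.718, G_2 = 10^(12.4/10) = 17.38
  Stage 3: F_3 = 10^(4.11/10) = 2.576, G_3 = 10^(13.8/10) = 23.99
Friis cascade:
  F = 1.560 + (1.718 − 1)/0.6412 + (2.576 − 1)/11.14 = 2.821
NF = 10 log₁₀(2.821) = 4.50 dB

4.50 dB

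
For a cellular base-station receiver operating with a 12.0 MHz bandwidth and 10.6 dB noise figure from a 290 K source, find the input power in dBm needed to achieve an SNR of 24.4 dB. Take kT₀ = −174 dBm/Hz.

Sensitivity = −174 + 10 log₁₀(B) + NF + SNR_min
= −174 + 70.79 + 10.6 + 24.4
= −68.21 dBm → −68.2 dBm

−68.2 dBm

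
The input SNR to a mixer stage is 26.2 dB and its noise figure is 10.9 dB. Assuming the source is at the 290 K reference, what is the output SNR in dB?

15.3 dB

By definition F = SNR_in/SNR_out, so in dB: SNR_out = SNR_in − NF
SNR_out = 26.2 − 10.9 = 15.3 dB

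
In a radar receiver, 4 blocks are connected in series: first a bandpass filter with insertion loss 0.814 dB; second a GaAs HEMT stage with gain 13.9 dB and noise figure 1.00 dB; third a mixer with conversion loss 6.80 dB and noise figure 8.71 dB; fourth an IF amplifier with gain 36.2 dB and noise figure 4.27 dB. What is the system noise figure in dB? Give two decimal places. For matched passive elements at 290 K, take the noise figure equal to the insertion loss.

3.48 dB

Convert to linear (a loss of L dB is a gain of −L dB): F_i = 10^(NF_i/10), G_i = 10^(G_i,dB/10)
  Stage 1: F_1 = 10^(0.814/10) = 1.206, G_1 = 10^(−0.814/10) = 0.8291
  Stage 2: F_2 = 10^(1.00/10) = 1.259, G_2 = 10^(13.9/10) = 24.55
  Stage 3: F_3 = 10^(8.71/10) = 7.430, G_3 = 10^(−6.80/10) = 0.2089
  Stage 4: F_4 = 10^(4.27/10) = 2.673, G_4 = 10^(36.2/10) = 4169
Friis cascade:
  F = 1.206 + (1.259 − 1)/0.8291 + (7.430 − 1)/20.35 + (2.673 − 1)/4.252 = 2.228
NF = 10 log₁₀(2.228) = 3.48 dB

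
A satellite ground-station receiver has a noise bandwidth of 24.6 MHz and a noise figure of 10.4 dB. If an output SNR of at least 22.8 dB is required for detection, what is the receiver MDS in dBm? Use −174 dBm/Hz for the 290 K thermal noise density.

Sensitivity = −174 + 10 log₁₀(B) + NF + SNR_min
= −174 + 73.91 + 10.4 + 22.8
= −66.89 dBm → −66.9 dBm

−66.9 dBm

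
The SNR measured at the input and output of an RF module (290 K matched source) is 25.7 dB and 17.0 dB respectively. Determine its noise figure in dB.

NF (dB) = SNR_in(dB) − SNR_out(dB) when the source is at T₀
NF = 25.7 − 17.0 = 8.7 dB

8.7 dB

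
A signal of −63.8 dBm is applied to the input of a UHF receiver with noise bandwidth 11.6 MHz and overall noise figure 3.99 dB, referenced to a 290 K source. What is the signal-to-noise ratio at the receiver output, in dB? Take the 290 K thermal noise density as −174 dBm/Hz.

Noise floor: N = −174 + 10 log₁₀(B) + NF
10 log₁₀(1.16×10⁷) = 70.64 dB
N = −174 + 70.64 + 3.99 = −99.37 dBm
SNR = P_sig − N = −63.8 − (−99.37) = 35.57 dB → 35.6 dB

35.6 dB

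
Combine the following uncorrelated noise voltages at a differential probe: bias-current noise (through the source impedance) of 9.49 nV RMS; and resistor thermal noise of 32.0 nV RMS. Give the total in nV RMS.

33.4 nV

Uncorrelated sources add in power (mean-square): V_tot = √(ΣV_i²)
V_tot = √[(9.49×10⁻⁹)² + (3.20×10⁻⁸)²] = 3.34×10⁻⁸ V = 33.4 nV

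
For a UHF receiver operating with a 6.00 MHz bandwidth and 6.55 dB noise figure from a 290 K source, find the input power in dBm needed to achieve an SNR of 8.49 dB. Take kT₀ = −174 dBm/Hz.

Sensitivity = −174 + 10 log₁₀(B) + NF + SNR_min
= −174 + 67.78 + 6.55 + 8.49
= −91.18 dBm → −91.2 dBm

−91.2 dBm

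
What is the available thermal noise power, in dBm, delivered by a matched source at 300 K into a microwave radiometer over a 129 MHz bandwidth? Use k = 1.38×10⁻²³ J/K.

P_n = kTB = 1.38×10⁻²³ × 300 × 1.29×10⁸ = 5.34×10⁻¹³ W
In dBm: 10 log₁₀(5.34×10⁻¹³ / 10⁻³) = −92.7 dBm

−92.7 dBm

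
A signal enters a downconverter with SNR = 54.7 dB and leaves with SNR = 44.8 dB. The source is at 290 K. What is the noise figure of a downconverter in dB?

9.9 dB

NF (dB) = SNR_in(dB) − SNR_out(dB) when the source is at T₀
NF = 54.7 − 44.8 = 9.9 dB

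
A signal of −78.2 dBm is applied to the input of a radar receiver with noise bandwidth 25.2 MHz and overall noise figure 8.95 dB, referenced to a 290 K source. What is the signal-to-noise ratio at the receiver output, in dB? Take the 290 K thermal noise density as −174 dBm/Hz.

12.8 dB

Noise floor: N = −174 + 10 log₁₀(B) + NF
10 log₁₀(2.52×10⁷) = 74.01 dB
N = −174 + 74.01 + 8.95 = −91.04 dBm
SNR = P_sig − N = −78.2 − (−91.04) = 12.84 dB → 12.8 dB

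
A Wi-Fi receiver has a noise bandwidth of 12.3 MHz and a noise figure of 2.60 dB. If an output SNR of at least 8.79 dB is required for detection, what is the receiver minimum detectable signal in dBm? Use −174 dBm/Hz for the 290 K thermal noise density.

−91.7 dBm

Sensitivity = −174 + 10 log₁₀(B) + NF + SNR_min
= −174 + 70.9 + 2.60 + 8.79
= −91.71 dBm → −91.7 dBm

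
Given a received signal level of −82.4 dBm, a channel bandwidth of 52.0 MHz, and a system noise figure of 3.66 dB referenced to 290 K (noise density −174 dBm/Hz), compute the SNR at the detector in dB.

Noise floor: N = −174 + 10 log₁₀(B) + NF
10 log₁₀(5.20×10⁷) = 77.16 dB
N = −174 + 77.16 + 3.66 = −93.18 dBm
SNR = P_sig − N = −82.4 − (−93.18) = 10.78 dB → 10.8 dB

10.8 dB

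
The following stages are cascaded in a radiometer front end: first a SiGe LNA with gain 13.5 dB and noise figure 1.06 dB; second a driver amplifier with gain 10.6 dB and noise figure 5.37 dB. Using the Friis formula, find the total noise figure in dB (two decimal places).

Convert to linear (a loss of L dB is a gain of −L dB): F_i = 10^(NF_i/10), G_i = 10^(G_i,dB/10)
  Stage 1: F_1 = 10^(1.06/10) = 1.276, G_1 = 10^(13.5/10) = 22.39
  Stage 2: F_2 = 10^(5.37/10) = 3.443, G_2 = 10^(10.6/10) = 11.48
Friis cascade:
  F = 1.276 + (3.443 − 1)/22.39 = 1.386
NF = 10 log₁₀(1.386) = 1.42 dB

1.42 dB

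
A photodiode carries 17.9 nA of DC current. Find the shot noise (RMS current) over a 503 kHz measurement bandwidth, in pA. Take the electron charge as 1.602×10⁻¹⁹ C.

I_n = √(2qI·B)
2qI·B = 2 × 1.602×10⁻¹⁹ × 1.79×10⁻⁸ × 5.03×10⁵ = 2.88×10⁻²¹ A²
I_n = √(2.88×10⁻²¹) = 5.37×10⁻¹¹ A = 53.7 pA

53.7 pA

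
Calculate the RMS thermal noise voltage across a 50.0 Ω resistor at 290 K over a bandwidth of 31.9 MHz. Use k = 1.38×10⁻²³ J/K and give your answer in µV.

V_n = √(4kTRB)
4kTRB = 4 × 1.38×10⁻²³ × 290 × 5.00×10¹ × 3.19×10⁷ = 2.55×10⁻¹¹ V²
V_n = √(2.55×10⁻¹¹) = 5.05×10⁻⁶ V = 5.05 µV

5.05 µV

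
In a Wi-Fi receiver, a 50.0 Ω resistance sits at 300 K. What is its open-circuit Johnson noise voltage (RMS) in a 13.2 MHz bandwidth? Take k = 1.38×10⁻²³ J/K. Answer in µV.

3.31 µV

V_n = √(4kTRB)
4kTRB = 4 × 1.38×10⁻²³ × 300 × 5.00×10¹ × 1.32×10⁷ = 1.09×10⁻¹¹ V²
V_n = √(1.09×10⁻¹¹) = 3.31×10⁻⁶ V = 3.31 µV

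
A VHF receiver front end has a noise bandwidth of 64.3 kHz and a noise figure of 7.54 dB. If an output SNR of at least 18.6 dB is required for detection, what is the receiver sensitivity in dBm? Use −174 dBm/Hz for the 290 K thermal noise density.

−99.8 dBm

Sensitivity = −174 + 10 log₁₀(B) + NF + SNR_min
= −174 + 48.08 + 7.54 + 18.6
= −99.78 dBm → −99.8 dBm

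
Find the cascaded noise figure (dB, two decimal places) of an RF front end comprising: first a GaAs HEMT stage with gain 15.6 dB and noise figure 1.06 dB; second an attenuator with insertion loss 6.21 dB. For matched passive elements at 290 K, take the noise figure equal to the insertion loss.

Convert to linear (a loss of L dB is a gain of −L dB): F_i = 10^(NF_i/10), G_i = 10^(G_i,dB/10)
  Stage 1: F_1 = 10^(1.06/10) = 1.276, G_1 = 10^(15.6/10) = 36.31
  Stage 2: F_2 = 10^(6.21/10) = 4.178, G_2 = 10^(−6.21/10) = 0.2393
Friis cascade:
  F = 1.276 + (4.178 − 1)/36.31 = 1.364
NF = 10 log₁₀(1.364) = 1.35 dB

1.35 dB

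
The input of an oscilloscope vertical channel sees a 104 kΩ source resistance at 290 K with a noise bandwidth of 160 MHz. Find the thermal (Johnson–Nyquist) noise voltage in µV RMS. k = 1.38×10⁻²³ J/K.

516 µV

V_n = √(4kTRB)
4kTRB = 4 × 1.38×10⁻²³ × 290 × 1.04×10⁵ × 1.60×10⁸ = 2.66×10⁻⁷ V²
V_n = √(2.66×10⁻⁷) = 5.16×10⁻⁴ V = 516 µV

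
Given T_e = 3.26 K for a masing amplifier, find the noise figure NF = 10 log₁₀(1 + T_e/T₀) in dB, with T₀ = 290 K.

0.049 dB

F = 1 + T_e/T₀ = 1 + 3.26/290 = 1.01124
NF = 10 log₁₀(1.01124) = 0.049 dB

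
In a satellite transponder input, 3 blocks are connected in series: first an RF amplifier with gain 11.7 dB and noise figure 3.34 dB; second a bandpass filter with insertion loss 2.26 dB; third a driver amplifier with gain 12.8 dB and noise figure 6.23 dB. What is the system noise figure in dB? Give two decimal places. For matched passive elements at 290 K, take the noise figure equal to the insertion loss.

Convert to linear (a loss of L dB is a gain of −L dB): F_i = 10^(NF_i/10), G_i = 10^(G_i,dB/10)
  Stage 1: F_1 = 10^(3.34/10) = 2.158, G_1 = 10^(11.7/10) = 14.79
  Stage 2: F_2 = 10^(2.26/10) = 1.683, G_2 = 10^(−2.26/10) = 0.5943
  Stage 3: F_3 = 10^(6.23/10) = 4.198, G_3 = 10^(12.8/10) = 19.05
Friis cascade:
  F = 2.158 + (1.683 − 1)/14.79 + (4.198 − 1)/8.790 = 2.568
NF = 10 log₁₀(2.568) = 4.10 dB

4.10 dB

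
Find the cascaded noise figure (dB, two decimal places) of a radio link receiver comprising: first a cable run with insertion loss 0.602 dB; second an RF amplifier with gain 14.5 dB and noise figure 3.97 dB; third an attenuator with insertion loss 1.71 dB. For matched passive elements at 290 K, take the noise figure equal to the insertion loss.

Convert to linear (a loss of L dB is a gain of −L dB): F_i = 10^(NF_i/10), G_i = 10^(G_i,dB/10)
  Stage 1: F_1 = 10^(0.602/10) = 1.149, G_1 = 10^(−0.602/10) = 0.8706
  Stage 2: F_2 = 10^(3.97/10) = 2.495, G_2 = 10^(14.5/10) = 28.18
  Stage 3: F_3 = 10^(1.71/10) = 1.483, G_3 = 10^(−1.71/10) = 0.6745
Friis cascade:
  F = 1.149 + (2.495 − 1)/0.8706 + (1.483 − 1)/24.54 = 2.885
NF = 10 log₁₀(2.885) = 4.60 dB

4.60 dB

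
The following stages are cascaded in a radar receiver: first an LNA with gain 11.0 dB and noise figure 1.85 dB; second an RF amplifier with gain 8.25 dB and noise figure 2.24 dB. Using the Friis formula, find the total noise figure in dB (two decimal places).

Convert to linear (a loss of L dB is a gain of −L dB): F_i = 10^(NF_i/10), G_i = 10^(G_i,dB/10)
  Stage 1: F_1 = 10^(1.85/10) = 1.531, G_1 = 10^(11.0/10) = 12.59
  Stage 2: F_2 = 10^(2.24/10) = 1.675, G_2 = 10^(8.25/10) = 6.683
Friis cascade:
  F = 1.531 + (1.675 − 1)/12.59 = 1.585
NF = 10 log₁₀(1.585) = 2.00 dB

2.00 dB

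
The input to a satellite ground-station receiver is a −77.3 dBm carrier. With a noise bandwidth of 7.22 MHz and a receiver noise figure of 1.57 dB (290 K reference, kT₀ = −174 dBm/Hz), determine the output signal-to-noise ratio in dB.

26.5 dB

Noise floor: N = −174 + 10 log₁₀(B) + NF
10 log₁₀(7.22×10⁶) = 68.59 dB
N = −174 + 68.59 + 1.57 = −103.84 dBm
SNR = P_sig − N = −77.3 − (−103.84) = 26.54 dB → 26.5 dB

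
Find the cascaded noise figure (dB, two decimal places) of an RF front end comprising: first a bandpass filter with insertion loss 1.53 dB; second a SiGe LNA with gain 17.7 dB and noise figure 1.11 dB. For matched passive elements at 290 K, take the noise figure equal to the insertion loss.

Convert to linear (a loss of L dB is a gain of −L dB): F_i = 10^(NF_i/10), G_i = 10^(G_i,dB/10)
  Stage 1: F_1 = 10^(1.53/10) = 1.422, G_1 = 10^(−1.53/10) = 0.7031
  Stage 2: F_2 = 10^(1.11/10) = 1.291, G_2 = 10^(17.7/10) = 58.88
Friis cascade:
  F = 1.422 + (1.291 − 1)/0.7031 = 1.837
NF = 10 log₁₀(1.837) = 2.64 dB

2.64 dB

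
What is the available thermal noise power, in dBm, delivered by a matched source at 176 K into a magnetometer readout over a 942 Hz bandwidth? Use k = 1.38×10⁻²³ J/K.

−146.4 dBm

P_n = kTB = 1.38×10⁻²³ × 176 × 9.42×10² = 2.29×10⁻¹⁸ W
In dBm: 10 log₁₀(2.29×10⁻¹⁸ / 10⁻³) = −146.4 dBm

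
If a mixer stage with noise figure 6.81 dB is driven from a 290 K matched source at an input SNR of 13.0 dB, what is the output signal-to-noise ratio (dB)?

By definition F = SNR_in/SNR_out, so in dB: SNR_out = SNR_in − NF
SNR_out = 13.0 − 6.81 = 6.19 dB

6.19 dB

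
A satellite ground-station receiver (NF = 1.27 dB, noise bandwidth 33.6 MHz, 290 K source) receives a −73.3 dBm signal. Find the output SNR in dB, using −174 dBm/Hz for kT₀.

Noise floor: N = −174 + 10 log₁₀(B) + NF
10 log₁₀(3.36×10⁷) = 75.26 dB
N = −174 + 75.26 + 1.27 = −97.47 dBm
SNR = P_sig − N = −73.3 − (−97.47) = 24.17 dB → 24.2 dB

24.2 dB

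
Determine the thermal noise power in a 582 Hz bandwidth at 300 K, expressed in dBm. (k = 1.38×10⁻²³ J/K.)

P_n = kTB = 1.38×10⁻²³ × 300 × 5.82×10² = 2.41×10⁻¹⁸ W
In dBm: 10 log₁₀(2.41×10⁻¹⁸ / 10⁻³) = −146.2 dBm

−146.2 dBm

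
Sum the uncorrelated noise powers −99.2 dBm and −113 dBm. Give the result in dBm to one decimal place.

−99.0 dBm

Convert to linear, add, convert back:
P₁ = 1.20×10⁻¹³ W, P₂ = 5.01×10⁻¹⁵ W
P_tot = 1.25×10⁻¹³ W → 10 log₁₀(P_tot / 10⁻³) = −99.0 dBm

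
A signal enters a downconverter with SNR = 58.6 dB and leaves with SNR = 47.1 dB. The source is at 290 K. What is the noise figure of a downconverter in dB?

NF (dB) = SNR_in(dB) − SNR_out(dB) when the source is at T₀
NF = 58.6 − 47.1 = 11.5 dB

11.5 dB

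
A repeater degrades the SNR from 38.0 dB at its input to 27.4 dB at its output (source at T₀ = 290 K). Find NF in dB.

10.6 dB

NF (dB) = SNR_in(dB) − SNR_out(dB) when the source is at T₀
NF = 38.0 − 27.4 = 10.6 dB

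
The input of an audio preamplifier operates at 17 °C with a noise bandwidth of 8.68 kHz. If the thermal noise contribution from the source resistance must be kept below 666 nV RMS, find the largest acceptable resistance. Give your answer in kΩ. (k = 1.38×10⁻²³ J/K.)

3.19 kΩ

T = 17 °C + 273.15 = 290.15 K
Johnson–Nyquist: V_n = √(4kTRB) ⇒ R = V_n² / (4kTB)
4kTB = 4 × 1.38×10⁻²³ × 290.15 × 8.68×10³ = 1.39×10⁻¹⁶
R = (6.66×10⁻⁷)² / 1.39×10⁻¹⁶ = 3.19×10³ Ω = 3.19 kΩ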